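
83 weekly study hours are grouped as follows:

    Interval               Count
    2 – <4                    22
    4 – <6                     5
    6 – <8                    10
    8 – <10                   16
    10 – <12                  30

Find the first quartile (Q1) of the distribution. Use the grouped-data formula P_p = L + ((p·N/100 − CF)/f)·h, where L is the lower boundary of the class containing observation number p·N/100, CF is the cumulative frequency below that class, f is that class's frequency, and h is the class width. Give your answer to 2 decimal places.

3.89

N = 83; target position k = 25/100 · 83 = 20.75.
Cumulative frequencies: 22, 27, 37, 53, 83.
Observation 20.75 falls in the class 2 – <4.
L = 2, CF = 0, f = 22, h = 2.
P25 = 2 + ((20.75 − 0)/22)·2 = 2 + 1.88636 = 3.88636.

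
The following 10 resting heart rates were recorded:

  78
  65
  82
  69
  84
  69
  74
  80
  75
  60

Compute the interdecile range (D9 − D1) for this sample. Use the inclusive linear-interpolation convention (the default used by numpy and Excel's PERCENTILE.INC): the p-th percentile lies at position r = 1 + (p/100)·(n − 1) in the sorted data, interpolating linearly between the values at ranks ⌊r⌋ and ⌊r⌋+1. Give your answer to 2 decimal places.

Sorted: 60, 65, 69, 69, 74, 75, 78, 80, 82, 84.
n = 10.
P10: r = 1.9; ranks 1–2 are 60, 65; interpolating gives 64.5.
P90: r = 9.1; ranks 9–10 are 82, 84; interpolating gives 82.2.
Difference: 82.2 − 64.5 = 17.7.

17.70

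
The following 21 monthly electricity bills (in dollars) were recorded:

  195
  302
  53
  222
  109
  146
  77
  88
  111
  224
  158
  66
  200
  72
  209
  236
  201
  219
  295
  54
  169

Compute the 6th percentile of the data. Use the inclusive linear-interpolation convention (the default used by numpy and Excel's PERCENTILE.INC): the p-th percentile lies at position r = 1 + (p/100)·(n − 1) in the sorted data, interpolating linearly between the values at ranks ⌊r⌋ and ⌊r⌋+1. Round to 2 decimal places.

Sorted: 53, 54, 66, 72, 77, 88, 109, 111, 146, 158, 169, 195, 200, 201, 209, 219, 222, 224, 236, 295, 302.
n = 21.
r = 1 + (6/100)·(21 − 1) = 1 + 1.2 = 2.2.
Rank 2 is 54 and rank 3 is 66.
Interpolate: 54 + 0.2·(66 − 54) = 54 + 0.2·12 = 56.4.

56.40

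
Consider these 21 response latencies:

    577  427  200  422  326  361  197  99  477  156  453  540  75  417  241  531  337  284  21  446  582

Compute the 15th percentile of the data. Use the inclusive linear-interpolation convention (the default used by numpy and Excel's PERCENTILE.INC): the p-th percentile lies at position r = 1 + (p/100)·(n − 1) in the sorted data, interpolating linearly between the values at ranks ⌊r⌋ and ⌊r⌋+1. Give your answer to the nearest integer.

156

Sorted: 21, 75, 99, 156, 197, 200, 241, 284, 326, 337, 361, 417, 422, 427, 446, 453, 477, 531, 540, 577, 582.
n = 21.
r = 1 + (15/100)·(21 − 1) = 1 + 3 = 4.
r is an integer, so P15 is the value at rank 4: 156.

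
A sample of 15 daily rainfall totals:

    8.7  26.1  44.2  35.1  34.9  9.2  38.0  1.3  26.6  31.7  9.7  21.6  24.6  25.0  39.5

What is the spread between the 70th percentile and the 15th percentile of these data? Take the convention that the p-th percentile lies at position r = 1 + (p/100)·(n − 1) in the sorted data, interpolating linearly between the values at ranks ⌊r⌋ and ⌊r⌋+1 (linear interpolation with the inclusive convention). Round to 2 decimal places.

Sorted: 1.3, 8.7, 9.2, 9.7, 21.6, 24.6, 25.0, 26.1, 26.6, 31.7, 34.9, 35.1, 38.0, 39.5, 44.2.
n = 15.
P15: r = 3.1; ranks 3–4 are 9.2, 9.7; interpolating gives 9.25.
P70: r = 10.8; ranks 10–11 are 31.7, 34.9; interpolating gives 34.26.
Difference: 34.26 − 9.25 = 25.01.

25.01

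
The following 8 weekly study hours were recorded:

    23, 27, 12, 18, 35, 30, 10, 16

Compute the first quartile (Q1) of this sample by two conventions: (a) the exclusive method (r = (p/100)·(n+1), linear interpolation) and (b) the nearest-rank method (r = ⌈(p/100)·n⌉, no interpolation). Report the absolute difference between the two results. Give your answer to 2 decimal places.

1.00

Sorted: 10, 12, 16, 18, 23, 27, 30, 35.
n = 8.
(a) r = 2.25; between ranks 2 (12) and 3 (16): 13.
(b) the nearest-rank method: rank 2 → 12.
|13 − 12| = 1.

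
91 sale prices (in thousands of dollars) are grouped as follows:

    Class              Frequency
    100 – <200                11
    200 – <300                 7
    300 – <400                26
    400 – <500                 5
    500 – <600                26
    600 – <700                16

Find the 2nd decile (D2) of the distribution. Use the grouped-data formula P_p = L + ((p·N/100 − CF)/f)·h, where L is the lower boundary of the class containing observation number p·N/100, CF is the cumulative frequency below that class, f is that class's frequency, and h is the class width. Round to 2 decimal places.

300.77

N = 91; target position k = 20/100 · 91 = 18.2.
Cumulative frequencies: 11, 18, 44, 49, 75, 91.
Observation 18.2 falls in the class 300 – <400.
L = 300, CF = 18, f = 26, h = 100.
P20 = 300 + ((18.2 − 18)/26)·100 = 300 + 0.769231 = 300.769.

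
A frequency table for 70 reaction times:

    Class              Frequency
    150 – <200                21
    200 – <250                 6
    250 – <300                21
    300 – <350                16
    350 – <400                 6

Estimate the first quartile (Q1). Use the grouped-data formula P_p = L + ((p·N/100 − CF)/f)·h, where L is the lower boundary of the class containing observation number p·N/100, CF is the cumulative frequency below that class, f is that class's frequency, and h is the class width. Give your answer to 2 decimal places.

191.67

N = 70; target position k = 25/100 · 70 = 17.5.
Cumulative frequencies: 21, 27, 48, 64, 70.
Observation 17.5 falls in the class 150 – <200.
L = 150, CF = 0, f = 21, h = 50.
P25 = 150 + ((17.5 − 0)/21)·50 = 150 + 41.6667 = 191.667.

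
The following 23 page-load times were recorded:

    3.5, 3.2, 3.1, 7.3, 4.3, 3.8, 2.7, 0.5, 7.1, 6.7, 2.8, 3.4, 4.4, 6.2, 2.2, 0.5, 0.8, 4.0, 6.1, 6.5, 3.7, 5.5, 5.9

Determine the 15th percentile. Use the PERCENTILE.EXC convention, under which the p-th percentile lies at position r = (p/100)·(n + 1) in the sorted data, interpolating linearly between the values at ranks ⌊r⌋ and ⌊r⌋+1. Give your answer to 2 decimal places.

Sorted: 0.5, 0.5, 0.8, 2.2, 2.7, 2.8, 3.1, 3.2, 3.4, 3.5, 3.7, 3.8, 4.0, 4.3, 4.4, 5.5, 5.9, 6.1, 6.2, 6.5, 6.7, 7.1, 7.3.
n = 23.
r = (15/100)·(23 + 1) = 3.6.
Rank 3 is 0.8 and rank 4 is 2.2.
Interpolate: 0.8 + 0.6·(2.2 − 0.8) = 0.8 + 0.6·1.4 = 1.64.

1.64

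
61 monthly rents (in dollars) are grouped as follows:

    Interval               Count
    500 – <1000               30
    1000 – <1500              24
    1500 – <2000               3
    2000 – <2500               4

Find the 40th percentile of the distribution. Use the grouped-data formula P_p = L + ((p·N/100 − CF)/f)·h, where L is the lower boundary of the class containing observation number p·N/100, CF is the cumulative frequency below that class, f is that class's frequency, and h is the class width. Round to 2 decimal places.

N = 61; target position k = 40/100 · 61 = 24.4.
Cumulative frequencies: 30, 54, 57, 61.
Observation 24.4 falls in the class 500 – <1000.
L = 500, CF = 0, f = 30, h = 500.
P40 = 500 + ((24.4 − 0)/30)·500 = 500 + 406.667 = 906.667.

906.67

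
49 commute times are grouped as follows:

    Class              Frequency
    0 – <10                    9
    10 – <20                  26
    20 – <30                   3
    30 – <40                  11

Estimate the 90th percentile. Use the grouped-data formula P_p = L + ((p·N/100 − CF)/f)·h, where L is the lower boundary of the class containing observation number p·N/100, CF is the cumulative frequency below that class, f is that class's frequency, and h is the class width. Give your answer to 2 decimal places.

35.55

N = 49; target position k = 90/100 · 49 = 44.1.
Cumulative frequencies: 9, 35, 38, 49.
Observation 44.1 falls in the class 30 – <40.
L = 30, CF = 38, f = 11, h = 10.
P90 = 30 + ((44.1 − 38)/11)·10 = 30 + 5.54545 = 35.5455.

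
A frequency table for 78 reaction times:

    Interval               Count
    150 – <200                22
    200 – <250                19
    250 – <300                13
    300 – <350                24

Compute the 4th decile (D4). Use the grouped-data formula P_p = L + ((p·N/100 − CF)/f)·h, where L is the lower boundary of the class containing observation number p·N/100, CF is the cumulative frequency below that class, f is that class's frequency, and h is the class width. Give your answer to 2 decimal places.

N = 78; target position k = 40/100 · 78 = 31.2.
Cumulative frequencies: 22, 41, 54, 78.
Observation 31.2 falls in the class 200 – <250.
L = 200, CF = 22, f = 19, h = 50.
P40 = 200 + ((31.2 − 22)/19)·50 = 200 + 24.2105 = 224.211.

224.21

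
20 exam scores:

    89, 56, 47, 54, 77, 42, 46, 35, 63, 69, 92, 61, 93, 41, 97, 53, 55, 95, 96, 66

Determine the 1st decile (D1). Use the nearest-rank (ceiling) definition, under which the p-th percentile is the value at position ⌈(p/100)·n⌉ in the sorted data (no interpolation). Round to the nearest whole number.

41

Sorted: 35, 41, 42, 46, 47, 53, 54, 55, 56, 61, 63, 66, 69, 77, 89, 92, 93, 95, 96, 97.
n = 20.
Position = ⌈10/100 · 20⌉ = ⌈2⌉ = 2.
The value at rank 2 is 41.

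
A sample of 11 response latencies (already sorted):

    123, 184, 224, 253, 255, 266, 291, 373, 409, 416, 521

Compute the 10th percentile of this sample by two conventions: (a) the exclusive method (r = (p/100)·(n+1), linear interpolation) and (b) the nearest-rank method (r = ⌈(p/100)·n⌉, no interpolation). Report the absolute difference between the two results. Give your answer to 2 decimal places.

48.80

n = 11.
(a) r = 1.2; between ranks 1 (123) and 2 (184): 135.2.
(b) the nearest-rank method: rank 2 → 184.
|135.2 − 184| = 48.8.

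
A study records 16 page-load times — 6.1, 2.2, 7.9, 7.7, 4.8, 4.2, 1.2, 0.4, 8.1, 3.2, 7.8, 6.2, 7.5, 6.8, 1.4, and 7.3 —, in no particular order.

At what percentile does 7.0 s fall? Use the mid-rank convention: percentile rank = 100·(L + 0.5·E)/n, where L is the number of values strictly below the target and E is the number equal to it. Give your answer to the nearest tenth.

Sorted: 0.4, 1.2, 1.4, 2.2, 3.2, 4.2, 4.8, 6.1, 6.2, 6.8, 7.3, 7.5, 7.7, 7.8, 7.9, 8.1.
Count below 7.0: L = 10; count equal: E = 0; n = 16.
Percentile rank = 100·(10 + 0.5·0)/16 = 100·10/16 = 62.5.

62.5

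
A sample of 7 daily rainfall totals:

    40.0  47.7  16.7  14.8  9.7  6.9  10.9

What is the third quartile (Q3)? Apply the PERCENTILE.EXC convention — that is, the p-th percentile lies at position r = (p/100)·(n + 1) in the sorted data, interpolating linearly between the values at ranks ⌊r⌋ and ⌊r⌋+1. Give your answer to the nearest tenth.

Sorted: 6.9, 9.7, 10.9, 14.8, 16.7, 40.0, 47.7.
n = 7.
r = (75/100)·(7 + 1) = 6.
r is an integer, so P75 is the value at rank 6: 40.0.

40.0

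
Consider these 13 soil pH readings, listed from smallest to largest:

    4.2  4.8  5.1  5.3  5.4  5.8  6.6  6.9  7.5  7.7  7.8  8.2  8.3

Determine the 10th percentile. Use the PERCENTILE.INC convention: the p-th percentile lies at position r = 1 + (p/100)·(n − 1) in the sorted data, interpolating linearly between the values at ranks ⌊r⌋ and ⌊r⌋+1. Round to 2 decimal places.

4.86

n = 13.
r = 1 + (10/100)·(13 − 1) = 1 + 1.2 = 2.2.
Rank 2 is 4.8 and rank 3 is 5.1.
Interpolate: 4.8 + 0.2·(5.1 − 4.8) = 4.8 + 0.2·0.3 = 4.86.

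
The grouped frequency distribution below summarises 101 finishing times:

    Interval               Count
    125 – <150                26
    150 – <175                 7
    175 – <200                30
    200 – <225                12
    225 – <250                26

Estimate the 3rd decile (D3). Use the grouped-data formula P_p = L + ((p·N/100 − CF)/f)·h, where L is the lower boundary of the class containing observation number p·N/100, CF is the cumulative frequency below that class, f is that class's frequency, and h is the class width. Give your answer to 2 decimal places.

N = 101; target position k = 30/100 · 101 = 30.3.
Cumulative frequencies: 26, 33, 63, 75, 101.
Observation 30.3 falls in the class 150 – <175.
L = 150, CF = 26, f = 7, h = 25.
P30 = 150 + ((30.3 − 26)/7)·25 = 150 + 15.3571 = 165.357.

165.36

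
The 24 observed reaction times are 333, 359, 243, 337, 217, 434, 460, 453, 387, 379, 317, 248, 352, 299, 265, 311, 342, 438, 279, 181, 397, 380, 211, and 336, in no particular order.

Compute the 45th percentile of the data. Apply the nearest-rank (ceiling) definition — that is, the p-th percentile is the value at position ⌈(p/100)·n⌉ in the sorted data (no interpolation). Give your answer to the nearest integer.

Sorted: 181, 211, 217, 243, 248, 265, 279, 299, 311, 317, 333, 336, 337, 342, 352, 359, 379, 380, 387, 397, 434, 438, 453, 460.
n = 24.
Position = ⌈45/100 · 24⌉ = ⌈10.8⌉ = 11.
The value at rank 11 is 333.

333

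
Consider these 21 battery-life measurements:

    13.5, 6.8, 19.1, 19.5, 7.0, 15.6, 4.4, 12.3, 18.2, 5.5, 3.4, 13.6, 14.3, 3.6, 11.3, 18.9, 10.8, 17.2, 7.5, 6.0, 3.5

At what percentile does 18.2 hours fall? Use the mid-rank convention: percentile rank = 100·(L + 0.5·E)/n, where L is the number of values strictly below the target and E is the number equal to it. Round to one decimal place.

Sorted: 3.4, 3.5, 3.6, 4.4, 5.5, 6.0, 6.8, 7.0, 7.5, 10.8, 11.3, 12.3, 13.5, 13.6, 14.3, 15.6, 17.2, 18.2, 18.9, 19.1, 19.5.
Count below 18.2: L = 17; count equal: E = 1; n = 21.
Percentile rank = 100·(17 + 0.5·1)/21 = 100·17.5/21 = 83.33.

83.3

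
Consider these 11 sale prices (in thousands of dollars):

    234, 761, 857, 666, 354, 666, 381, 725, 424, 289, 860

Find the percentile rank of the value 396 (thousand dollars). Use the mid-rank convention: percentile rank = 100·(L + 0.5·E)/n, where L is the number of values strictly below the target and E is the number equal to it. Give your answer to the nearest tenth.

36.4

Sorted: 234, 289, 354, 381, 424, 666, 666, 725, 761, 857, 860.
Count below 396: L = 4; count equal: E = 0; n = 11.
Percentile rank = 100·(4 + 0.5·0)/11 = 100·4/11 = 36.36.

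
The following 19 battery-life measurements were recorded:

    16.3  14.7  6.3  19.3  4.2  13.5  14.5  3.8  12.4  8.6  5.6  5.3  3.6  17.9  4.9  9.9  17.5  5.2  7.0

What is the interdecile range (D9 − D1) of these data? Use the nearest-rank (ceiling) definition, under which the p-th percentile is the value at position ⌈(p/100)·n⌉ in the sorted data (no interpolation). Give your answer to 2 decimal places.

Sorted: 3.6, 3.8, 4.2, 4.9, 5.2, 5.3, 5.6, 6.3, 7.0, 8.6, 9.9, 12.4, 13.5, 14.5, 14.7, 16.3, 17.5, 17.9, 19.3.
n = 19.
P10: rank ⌈10/100·19⌉ = 2 → 3.8.
P90: rank ⌈90/100·19⌉ = 18 → 17.9.
Difference: 17.9 − 3.8 = 14.1.

14.10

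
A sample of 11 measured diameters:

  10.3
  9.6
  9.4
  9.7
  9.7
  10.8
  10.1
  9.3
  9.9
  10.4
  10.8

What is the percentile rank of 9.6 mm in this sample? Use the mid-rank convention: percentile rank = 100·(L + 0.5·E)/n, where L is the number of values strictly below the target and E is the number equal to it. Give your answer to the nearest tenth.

22.7

Sorted: 9.3, 9.4, 9.6, 9.7, 9.7, 9.9, 10.1, 10.3, 10.4, 10.8, 10.8.
Count below 9.6: L = 2; count equal: E = 1; n = 11.
Percentile rank = 100·(2 + 0.5·1)/11 = 100·2.5/11 = 22.73.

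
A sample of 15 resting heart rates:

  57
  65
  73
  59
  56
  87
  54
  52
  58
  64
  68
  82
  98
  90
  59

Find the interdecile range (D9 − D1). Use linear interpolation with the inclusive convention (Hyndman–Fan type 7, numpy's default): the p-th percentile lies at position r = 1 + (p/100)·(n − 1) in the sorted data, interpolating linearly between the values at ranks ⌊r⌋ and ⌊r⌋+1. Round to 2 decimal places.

Sorted: 52, 54, 56, 57, 58, 59, 59, 64, 65, 68, 73, 82, 87, 90, 98.
n = 15.
P10: r = 2.4; ranks 2–3 are 54, 56; interpolating gives 54.8.
P90: r = 13.6; ranks 13–14 are 87, 90; interpolating gives 88.8.
Difference: 88.8 − 54.8 = 34.

34.00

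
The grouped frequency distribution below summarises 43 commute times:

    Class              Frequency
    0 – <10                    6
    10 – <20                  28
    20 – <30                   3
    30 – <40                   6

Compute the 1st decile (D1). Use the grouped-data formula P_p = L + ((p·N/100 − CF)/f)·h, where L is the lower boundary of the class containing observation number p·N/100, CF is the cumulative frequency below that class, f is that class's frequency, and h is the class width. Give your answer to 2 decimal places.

N = 43; target position k = 10/100 · 43 = 4.3.
Cumulative frequencies: 6, 34, 37, 43.
Observation 4.3 falls in the class 0 – <10.
L = 0, CF = 0, f = 6, h = 10.
P10 = 0 + ((4.3 − 0)/6)·10 = 0 + 7.16667 = 7.16667.

7.17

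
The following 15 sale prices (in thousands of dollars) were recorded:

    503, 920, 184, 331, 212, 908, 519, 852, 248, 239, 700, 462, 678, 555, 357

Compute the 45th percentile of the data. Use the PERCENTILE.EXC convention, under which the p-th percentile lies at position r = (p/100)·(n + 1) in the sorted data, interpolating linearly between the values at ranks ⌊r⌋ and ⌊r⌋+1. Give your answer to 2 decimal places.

Sorted: 184, 212, 239, 248, 331, 357, 462, 503, 519, 555, 678, 700, 852, 908, 920.
n = 15.
r = (45/100)·(15 + 1) = 7.2.
Rank 7 is 462 and rank 8 is 503.
Interpolate: 462 + 0.2·(503 − 462) = 462 + 0.2·41 = 470.2.

470.20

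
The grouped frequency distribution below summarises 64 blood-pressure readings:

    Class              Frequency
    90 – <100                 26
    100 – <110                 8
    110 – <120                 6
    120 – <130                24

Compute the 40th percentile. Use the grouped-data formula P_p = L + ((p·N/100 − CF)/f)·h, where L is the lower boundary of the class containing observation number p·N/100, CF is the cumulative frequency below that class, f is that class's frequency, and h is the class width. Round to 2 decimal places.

99.85

N = 64; target position k = 40/100 · 64 = 25.6.
Cumulative frequencies: 26, 34, 40, 64.
Observation 25.6 falls in the class 90 – <100.
L = 90, CF = 0, f = 26, h = 10.
P40 = 90 + ((25.6 − 0)/26)·10 = 90 + 9.84615 = 99.8462.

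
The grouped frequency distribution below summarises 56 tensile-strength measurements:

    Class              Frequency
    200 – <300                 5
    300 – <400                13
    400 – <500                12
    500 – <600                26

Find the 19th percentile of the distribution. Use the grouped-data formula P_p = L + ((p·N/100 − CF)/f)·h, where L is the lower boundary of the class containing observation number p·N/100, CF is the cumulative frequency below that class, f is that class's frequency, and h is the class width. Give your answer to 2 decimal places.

343.38

N = 56; target position k = 19/100 · 56 = 10.64.
Cumulative frequencies: 5, 18, 30, 56.
Observation 10.64 falls in the class 300 – <400.
L = 300, CF = 5, f = 13, h = 100.
P19 = 300 + ((10.64 − 5)/13)·100 = 300 + 43.3846 = 343.385.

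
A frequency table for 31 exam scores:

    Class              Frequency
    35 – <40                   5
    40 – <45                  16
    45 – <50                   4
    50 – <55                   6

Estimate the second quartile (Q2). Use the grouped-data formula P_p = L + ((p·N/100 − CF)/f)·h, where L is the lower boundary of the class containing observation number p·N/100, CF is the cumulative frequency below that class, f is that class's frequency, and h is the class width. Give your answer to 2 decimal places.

N = 31; target position k = 50/100 · 31 = 15.5.
Cumulative frequencies: 5, 21, 25, 31.
Observation 15.5 falls in the class 40 – <45.
L = 40, CF = 5, f = 16, h = 5.
P50 = 40 + ((15.5 − 5)/16)·5 = 40 + 3.28125 = 43.2812.

43.28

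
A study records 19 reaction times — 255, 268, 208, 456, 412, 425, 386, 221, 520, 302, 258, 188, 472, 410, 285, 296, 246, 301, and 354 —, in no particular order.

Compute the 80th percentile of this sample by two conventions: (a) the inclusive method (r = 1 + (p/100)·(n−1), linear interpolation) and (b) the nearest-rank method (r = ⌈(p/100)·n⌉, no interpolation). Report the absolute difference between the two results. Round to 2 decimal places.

Sorted: 188, 208, 221, 246, 255, 258, 268, 285, 296, 301, 302, 354, 386, 410, 412, 425, 456, 472, 520.
n = 19.
(a) r = 15.4; between ranks 15 (412) and 16 (425): 417.2.
(b) the nearest-rank method: rank 16 → 425.
|417.2 − 425| = 7.8.

7.80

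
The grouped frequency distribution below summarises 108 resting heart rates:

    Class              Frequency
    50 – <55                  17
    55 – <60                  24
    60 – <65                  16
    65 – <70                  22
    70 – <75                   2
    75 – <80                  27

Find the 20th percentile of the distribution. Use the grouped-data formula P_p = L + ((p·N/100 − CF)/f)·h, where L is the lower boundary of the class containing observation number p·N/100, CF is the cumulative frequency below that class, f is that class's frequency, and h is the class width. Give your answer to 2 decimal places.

55.96

N = 108; target position k = 20/100 · 108 = 21.6.
Cumulative frequencies: 17, 41, 57, 79, 81, 108.
Observation 21.6 falls in the class 55 – <60.
L = 55, CF = 17, f = 24, h = 5.
P20 = 55 + ((21.6 − 17)/24)·5 = 55 + 0.958333 = 55.9583.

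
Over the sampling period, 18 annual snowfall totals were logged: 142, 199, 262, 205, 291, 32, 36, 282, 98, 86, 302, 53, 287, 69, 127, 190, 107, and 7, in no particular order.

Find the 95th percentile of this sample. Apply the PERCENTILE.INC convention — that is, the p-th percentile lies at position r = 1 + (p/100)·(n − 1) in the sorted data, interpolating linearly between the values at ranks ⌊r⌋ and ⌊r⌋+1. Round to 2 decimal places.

292.65

Sorted: 7, 32, 36, 53, 69, 86, 98, 107, 127, 142, 190, 199, 205, 262, 282, 287, 291, 302.
n = 18.
r = 1 + (95/100)·(18 − 1) = 1 + 16.15 = 17.15.
Rank 17 is 291 and rank 18 is 302.
Interpolate: 291 + 0.15·(302 − 291) = 291 + 0.15·11 = 292.65.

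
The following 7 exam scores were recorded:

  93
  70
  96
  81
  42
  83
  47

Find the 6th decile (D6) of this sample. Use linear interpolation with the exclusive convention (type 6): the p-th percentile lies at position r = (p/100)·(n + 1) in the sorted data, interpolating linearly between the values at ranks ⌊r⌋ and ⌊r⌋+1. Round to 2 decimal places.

Sorted: 42, 47, 70, 81, 83, 93, 96.
n = 7.
r = (60/100)·(7 + 1) = 4.8.
Rank 4 is 81 and rank 5 is 83.
Interpolate: 81 + 0.8·(83 − 81) = 81 + 0.8·2 = 82.6.

82.60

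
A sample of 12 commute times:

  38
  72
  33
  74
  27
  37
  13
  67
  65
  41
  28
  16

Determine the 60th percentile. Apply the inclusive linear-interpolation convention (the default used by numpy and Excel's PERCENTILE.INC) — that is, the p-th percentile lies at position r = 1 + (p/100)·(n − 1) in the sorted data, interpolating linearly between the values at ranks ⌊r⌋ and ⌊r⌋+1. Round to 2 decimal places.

Sorted: 13, 16, 27, 28, 33, 37, 38, 41, 65, 67, 72, 74.
n = 12.
r = 1 + (60/100)·(12 − 1) = 1 + 6.6 = 7.6.
Rank 7 is 38 and rank 8 is 41.
Interpolate: 38 + 0.6·(41 − 38) = 38 + 0.6·3 = 39.8.

39.80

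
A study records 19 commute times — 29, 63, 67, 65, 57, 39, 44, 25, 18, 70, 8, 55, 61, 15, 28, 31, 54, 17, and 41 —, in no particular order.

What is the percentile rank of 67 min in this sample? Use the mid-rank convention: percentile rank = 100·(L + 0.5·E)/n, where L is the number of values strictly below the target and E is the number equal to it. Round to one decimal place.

92.1

Sorted: 8, 15, 17, 18, 25, 28, 29, 31, 39, 41, 44, 54, 55, 57, 61, 63, 65, 67, 70.
Count below 67: L = 17; count equal: E = 1; n = 19.
Percentile rank = 100·(17 + 0.5·1)/19 = 100·17.5/19 = 92.11.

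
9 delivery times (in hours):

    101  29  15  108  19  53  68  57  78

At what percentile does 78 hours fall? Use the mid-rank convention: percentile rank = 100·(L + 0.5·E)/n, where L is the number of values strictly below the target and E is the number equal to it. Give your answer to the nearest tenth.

72.2

Sorted: 15, 19, 29, 53, 57, 68, 78, 101, 108.
Count below 78: L = 6; count equal: E = 1; n = 9.
Percentile rank = 100·(6 + 0.5·1)/9 = 100·6.5/9 = 72.22.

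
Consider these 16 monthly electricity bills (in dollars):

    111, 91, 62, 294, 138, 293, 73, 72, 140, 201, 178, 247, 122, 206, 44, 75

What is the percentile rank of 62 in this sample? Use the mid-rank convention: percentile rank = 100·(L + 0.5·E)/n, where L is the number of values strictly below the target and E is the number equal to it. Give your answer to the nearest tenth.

9.4

Sorted: 44, 62, 72, 73, 75, 91, 111, 122, 138, 140, 178, 201, 206, 247, 293, 294.
Count below 62: L = 1; count equal: E = 1; n = 16.
Percentile rank = 100·(1 + 0.5·1)/16 = 100·1.5/16 = 9.375.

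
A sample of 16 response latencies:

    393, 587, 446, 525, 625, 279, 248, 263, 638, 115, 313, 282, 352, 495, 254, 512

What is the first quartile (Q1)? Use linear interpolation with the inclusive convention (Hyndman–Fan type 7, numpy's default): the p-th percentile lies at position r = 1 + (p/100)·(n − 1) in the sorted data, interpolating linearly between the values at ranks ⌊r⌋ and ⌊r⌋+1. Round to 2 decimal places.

Sorted: 115, 248, 254, 263, 279, 282, 313, 352, 393, 446, 495, 512, 525, 587, 625, 638.
n = 16.
r = 1 + (25/100)·(16 − 1) = 1 + 3.75 = 4.75.
Rank 4 is 263 and rank 5 is 279.
Interpolate: 263 + 0.75·(279 − 263) = 263 + 0.75·16 = 275.

275.00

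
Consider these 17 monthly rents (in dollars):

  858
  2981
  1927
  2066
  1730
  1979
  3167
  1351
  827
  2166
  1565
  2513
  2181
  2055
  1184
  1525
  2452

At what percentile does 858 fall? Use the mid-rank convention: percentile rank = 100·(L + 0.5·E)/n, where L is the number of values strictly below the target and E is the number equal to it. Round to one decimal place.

8.8

Sorted: 827, 858, 1184, 1351, 1525, 1565, 1730, 1927, 1979, 2055, 2066, 2166, 2181, 2452, 2513, 2981, 3167.
Count below 858: L = 1; count equal: E = 1; n = 17.
Percentile rank = 100·(1 + 0.5·1)/17 = 100·1.5/17 = 8.824.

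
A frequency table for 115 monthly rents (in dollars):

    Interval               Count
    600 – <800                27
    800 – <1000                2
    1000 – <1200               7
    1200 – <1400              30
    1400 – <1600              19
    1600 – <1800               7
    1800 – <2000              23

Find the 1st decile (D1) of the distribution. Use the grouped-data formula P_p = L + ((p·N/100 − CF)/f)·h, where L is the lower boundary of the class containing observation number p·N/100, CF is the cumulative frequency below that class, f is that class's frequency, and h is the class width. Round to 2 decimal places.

N = 115; target position k = 10/100 · 115 = 11.5.
Cumulative frequencies: 27, 29, 36, 66, 85, 92, 115.
Observation 11.5 falls in the class 600 – <800.
L = 600, CF = 0, f = 27, h = 200.
P10 = 600 + ((11.5 − 0)/27)·200 = 600 + 85.1852 = 685.185.

685.19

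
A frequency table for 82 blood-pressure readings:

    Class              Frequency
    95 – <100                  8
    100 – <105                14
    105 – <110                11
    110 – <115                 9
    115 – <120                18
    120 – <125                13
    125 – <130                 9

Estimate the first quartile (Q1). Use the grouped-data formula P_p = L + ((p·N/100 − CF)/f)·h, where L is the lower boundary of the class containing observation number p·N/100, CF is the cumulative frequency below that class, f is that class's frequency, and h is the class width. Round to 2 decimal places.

104.46

N = 82; target position k = 25/100 · 82 = 20.5.
Cumulative frequencies: 8, 22, 33, 42, 60, 73, 82.
Observation 20.5 falls in the class 100 – <105.
L = 100, CF = 8, f = 14, h = 5.
P25 = 100 + ((20.5 − 8)/14)·5 = 100 + 4.46429 = 104.464.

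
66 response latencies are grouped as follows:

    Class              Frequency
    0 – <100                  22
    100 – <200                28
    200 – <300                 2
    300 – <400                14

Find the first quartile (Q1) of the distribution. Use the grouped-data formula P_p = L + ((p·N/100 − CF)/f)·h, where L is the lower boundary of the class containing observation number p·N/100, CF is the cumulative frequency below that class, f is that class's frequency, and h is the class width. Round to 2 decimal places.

75.00

N = 66; target position k = 25/100 · 66 = 16.5.
Cumulative frequencies: 22, 50, 52, 66.
Observation 16.5 falls in the class 0 – <100.
L = 0, CF = 0, f = 22, h = 100.
P25 = 0 + ((16.5 − 0)/22)·100 = 0 + 75 = 75.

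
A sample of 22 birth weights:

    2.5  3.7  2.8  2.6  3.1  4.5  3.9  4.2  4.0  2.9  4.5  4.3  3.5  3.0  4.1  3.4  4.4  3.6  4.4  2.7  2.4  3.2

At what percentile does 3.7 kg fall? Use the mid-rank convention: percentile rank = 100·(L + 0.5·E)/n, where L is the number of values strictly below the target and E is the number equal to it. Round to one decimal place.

56.8

Sorted: 2.4, 2.5, 2.6, 2.7, 2.8, 2.9, 3.0, 3.1, 3.2, 3.4, 3.5, 3.6, 3.7, 3.9, 4.0, 4.1, 4.2, 4.3, 4.4, 4.4, 4.5, 4.5.
Count below 3.7: L = 12; count equal: E = 1; n = 22.
Percentile rank = 100·(12 + 0.5·1)/22 = 100·12.5/22 = 56.82.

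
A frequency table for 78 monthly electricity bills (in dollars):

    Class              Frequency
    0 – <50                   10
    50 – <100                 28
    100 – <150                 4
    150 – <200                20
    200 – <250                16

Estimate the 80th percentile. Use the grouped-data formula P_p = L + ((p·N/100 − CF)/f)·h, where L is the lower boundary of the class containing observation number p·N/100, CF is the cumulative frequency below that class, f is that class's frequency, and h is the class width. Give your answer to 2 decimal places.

N = 78; target position k = 80/100 · 78 = 62.4.
Cumulative frequencies: 10, 38, 42, 62, 78.
Observation 62.4 falls in the class 200 – <250.
L = 200, CF = 62, f = 16, h = 50.
P80 = 200 + ((62.4 − 62)/16)·50 = 200 + 1.25 = 201.25.

201.25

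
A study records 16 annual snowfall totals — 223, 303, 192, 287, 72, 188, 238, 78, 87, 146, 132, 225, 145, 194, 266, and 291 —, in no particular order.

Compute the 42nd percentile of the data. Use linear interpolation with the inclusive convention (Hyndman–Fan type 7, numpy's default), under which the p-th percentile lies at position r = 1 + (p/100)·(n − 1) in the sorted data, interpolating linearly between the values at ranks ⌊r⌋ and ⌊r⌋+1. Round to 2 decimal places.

Sorted: 72, 78, 87, 132, 145, 146, 188, 192, 194, 223, 225, 238, 266, 287, 291, 303.
n = 16.
r = 1 + (42/100)·(16 − 1) = 1 + 6.3 = 7.3.
Rank 7 is 188 and rank 8 is 192.
Interpolate: 188 + 0.3·(192 − 188) = 188 + 0.3·4 = 189.2.

189.20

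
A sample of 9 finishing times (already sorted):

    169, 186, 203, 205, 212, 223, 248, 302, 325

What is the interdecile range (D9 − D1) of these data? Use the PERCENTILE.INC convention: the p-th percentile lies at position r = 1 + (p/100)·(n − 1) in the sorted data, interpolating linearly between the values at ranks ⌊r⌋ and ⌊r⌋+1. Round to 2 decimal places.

124.00

n = 9.
P10: r = 1.8; ranks 1–2 are 169, 186; interpolating gives 182.6.
P90: r = 8.2; ranks 8–9 are 302, 325; interpolating gives 306.6.
Difference: 306.6 − 182.6 = 124.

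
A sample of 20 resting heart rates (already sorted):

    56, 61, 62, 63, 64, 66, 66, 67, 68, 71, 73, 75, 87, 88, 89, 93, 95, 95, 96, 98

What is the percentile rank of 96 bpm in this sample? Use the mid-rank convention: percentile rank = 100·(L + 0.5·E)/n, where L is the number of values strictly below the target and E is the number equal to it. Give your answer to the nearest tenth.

Count below 96: L = 18; count equal: E = 1; n = 20.
Percentile rank = 100·(18 + 0.5·1)/20 = 100·18.5/20 = 92.5.

92.5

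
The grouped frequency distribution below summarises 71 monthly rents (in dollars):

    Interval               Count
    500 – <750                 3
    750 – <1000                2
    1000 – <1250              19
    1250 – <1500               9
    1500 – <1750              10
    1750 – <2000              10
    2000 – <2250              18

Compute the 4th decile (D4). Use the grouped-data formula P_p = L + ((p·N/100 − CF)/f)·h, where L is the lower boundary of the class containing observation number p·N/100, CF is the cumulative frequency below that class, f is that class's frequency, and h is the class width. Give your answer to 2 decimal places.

1372.22

N = 71; target position k = 40/100 · 71 = 28.4.
Cumulative frequencies: 3, 5, 24, 33, 43, 53, 71.
Observation 28.4 falls in the class 1250 – <1500.
L = 1250, CF = 24, f = 9, h = 250.
P40 = 1250 + ((28.4 − 24)/9)·250 = 1250 + 122.222 = 1372.22.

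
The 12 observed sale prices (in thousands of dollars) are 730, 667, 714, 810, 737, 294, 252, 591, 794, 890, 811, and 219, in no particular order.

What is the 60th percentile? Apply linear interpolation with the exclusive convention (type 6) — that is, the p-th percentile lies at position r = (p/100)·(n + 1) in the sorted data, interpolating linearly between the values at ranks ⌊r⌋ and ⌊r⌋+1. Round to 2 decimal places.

Sorted: 219, 252, 294, 591, 667, 714, 730, 737, 794, 810, 811, 890.
n = 12.
r = (60/100)·(12 + 1) = 7.8.
Rank 7 is 730 and rank 8 is 737.
Interpolate: 730 + 0.8·(737 − 730) = 730 + 0.8·7 = 735.6.

735.60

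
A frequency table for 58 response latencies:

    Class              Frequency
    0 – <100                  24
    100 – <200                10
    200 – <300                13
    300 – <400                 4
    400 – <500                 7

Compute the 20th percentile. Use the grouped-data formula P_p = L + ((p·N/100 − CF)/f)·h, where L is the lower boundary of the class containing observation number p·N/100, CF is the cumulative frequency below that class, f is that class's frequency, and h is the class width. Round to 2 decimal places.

48.33

N = 58; target position k = 20/100 · 58 = 11.6.
Cumulative frequencies: 24, 34, 47, 51, 58.
Observation 11.6 falls in the class 0 – <100.
L = 0, CF = 0, f = 24, h = 100.
P20 = 0 + ((11.6 − 0)/24)·100 = 0 + 48.3333 = 48.3333.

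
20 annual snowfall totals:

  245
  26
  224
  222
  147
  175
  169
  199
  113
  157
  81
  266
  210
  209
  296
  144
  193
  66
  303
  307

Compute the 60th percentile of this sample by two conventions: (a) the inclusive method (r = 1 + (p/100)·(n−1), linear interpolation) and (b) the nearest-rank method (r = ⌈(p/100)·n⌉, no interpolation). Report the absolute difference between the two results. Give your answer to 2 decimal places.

0.40

Sorted: 26, 66, 81, 113, 144, 147, 157, 169, 175, 193, 199, 209, 210, 222, 224, 245, 266, 296, 303, 307.
n = 20.
(a) r = 12.4; between ranks 12 (209) and 13 (210): 209.4.
(b) the nearest-rank method: rank 12 → 209.
|209.4 − 209| = 0.4.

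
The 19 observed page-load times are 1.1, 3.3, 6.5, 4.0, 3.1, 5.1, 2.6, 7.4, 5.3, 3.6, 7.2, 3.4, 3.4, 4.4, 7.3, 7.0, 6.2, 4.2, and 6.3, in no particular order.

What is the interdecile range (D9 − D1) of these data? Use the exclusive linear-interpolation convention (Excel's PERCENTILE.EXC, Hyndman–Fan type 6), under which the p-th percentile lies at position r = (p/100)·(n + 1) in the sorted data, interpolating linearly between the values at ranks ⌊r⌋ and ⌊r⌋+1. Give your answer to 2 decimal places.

Sorted: 1.1, 2.6, 3.1, 3.3, 3.4, 3.4, 3.6, 4.0, 4.2, 4.4, 5.1, 5.3, 6.2, 6.3, 6.5, 7.0, 7.2, 7.3, 7.4.
n = 19.
P10: r = 2 (integer) → 2.6.
P90: r = 18 (integer) → 7.3.
Difference: 7.3 − 2.6 = 4.7.

4.70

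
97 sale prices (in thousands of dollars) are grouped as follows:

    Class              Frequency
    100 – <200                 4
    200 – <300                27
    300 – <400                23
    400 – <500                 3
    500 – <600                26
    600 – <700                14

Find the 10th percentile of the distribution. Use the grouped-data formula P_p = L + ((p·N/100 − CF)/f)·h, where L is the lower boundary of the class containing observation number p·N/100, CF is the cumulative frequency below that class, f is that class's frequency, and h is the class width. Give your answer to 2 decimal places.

N = 97; target position k = 10/100 · 97 = 9.7.
Cumulative frequencies: 4, 31, 54, 57, 83, 97.
Observation 9.7 falls in the class 200 – <300.
L = 200, CF = 4, f = 27, h = 100.
P10 = 200 + ((9.7 − 4)/27)·100 = 200 + 21.1111 = 221.111.

221.11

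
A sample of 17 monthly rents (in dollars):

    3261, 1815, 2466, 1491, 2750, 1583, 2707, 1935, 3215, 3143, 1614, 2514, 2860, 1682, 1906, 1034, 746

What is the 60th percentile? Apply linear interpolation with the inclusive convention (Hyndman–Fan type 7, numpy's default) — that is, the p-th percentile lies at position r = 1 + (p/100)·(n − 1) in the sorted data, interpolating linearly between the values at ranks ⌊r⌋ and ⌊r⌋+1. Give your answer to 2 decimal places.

Sorted: 746, 1034, 1491, 1583, 1614, 1682, 1815, 1906, 1935, 2466, 2514, 2707, 2750, 2860, 3143, 3215, 3261.
n = 17.
r = 1 + (60/100)·(17 − 1) = 1 + 9.6 = 10.6.
Rank 10 is 2466 and rank 11 is 2514.
Interpolate: 2466 + 0.6·(2514 − 2466) = 2466 + 0.6·48 = 2494.8.

2494.80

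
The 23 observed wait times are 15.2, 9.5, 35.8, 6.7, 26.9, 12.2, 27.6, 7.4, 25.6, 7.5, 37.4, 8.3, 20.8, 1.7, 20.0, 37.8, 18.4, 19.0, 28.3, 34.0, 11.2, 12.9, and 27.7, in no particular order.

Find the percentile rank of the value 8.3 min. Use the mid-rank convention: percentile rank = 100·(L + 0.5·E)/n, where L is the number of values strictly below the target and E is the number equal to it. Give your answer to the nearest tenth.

Sorted: 1.7, 6.7, 7.4, 7.5, 8.3, 9.5, 11.2, 12.2, 12.9, 15.2, 18.4, 19.0, 20.0, 20.8, 25.6, 26.9, 27.6, 27.7, 28.3, 34.0, 35.8, 37.4, 37.8.
Count below 8.3: L = 4; count equal: E = 1; n = 23.
Percentile rank = 100·(4 + 0.5·1)/23 = 100·4.5/23 = 19.57.

19.6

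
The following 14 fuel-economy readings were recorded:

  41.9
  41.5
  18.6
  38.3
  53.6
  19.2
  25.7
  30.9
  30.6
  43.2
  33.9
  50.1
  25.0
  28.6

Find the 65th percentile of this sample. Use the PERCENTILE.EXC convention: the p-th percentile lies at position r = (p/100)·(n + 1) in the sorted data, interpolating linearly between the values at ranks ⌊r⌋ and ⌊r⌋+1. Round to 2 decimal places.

Sorted: 18.6, 19.2, 25.0, 25.7, 28.6, 30.6, 30.9, 33.9, 38.3, 41.5, 41.9, 43.2, 50.1, 53.6.
n = 14.
r = (65/100)·(14 + 1) = 9.75.
Rank 9 is 38.3 and rank 10 is 41.5.
Interpolate: 38.3 + 0.75·(41.5 − 38.3) = 38.3 + 0.75·3.2 = 40.7.

40.70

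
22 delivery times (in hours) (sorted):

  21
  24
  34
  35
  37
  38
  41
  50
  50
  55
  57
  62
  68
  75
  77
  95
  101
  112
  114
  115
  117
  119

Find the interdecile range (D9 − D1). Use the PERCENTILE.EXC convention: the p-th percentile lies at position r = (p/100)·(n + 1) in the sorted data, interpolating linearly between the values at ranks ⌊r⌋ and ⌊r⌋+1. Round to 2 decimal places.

n = 22.
P10: r = 2.3; ranks 2–3 are 24, 34; interpolating gives 27.
P90: r = 20.7; ranks 20–21 are 115, 117; interpolating gives 116.4.
Difference: 116.4 − 27 = 89.4.

89.40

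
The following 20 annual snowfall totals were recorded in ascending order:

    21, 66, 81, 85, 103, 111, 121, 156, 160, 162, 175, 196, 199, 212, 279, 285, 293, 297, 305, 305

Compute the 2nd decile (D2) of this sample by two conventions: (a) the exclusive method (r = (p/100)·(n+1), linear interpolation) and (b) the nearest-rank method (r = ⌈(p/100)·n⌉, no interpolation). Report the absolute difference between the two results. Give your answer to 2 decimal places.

3.60

n = 20.
(a) r = 4.2; between ranks 4 (85) and 5 (103): 88.6.
(b) the nearest-rank method: rank 4 → 85.
|88.6 − 85| = 3.6.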